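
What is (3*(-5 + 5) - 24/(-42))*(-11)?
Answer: -44/7 ≈ -6.2857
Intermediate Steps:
(3*(-5 + 5) - 24/(-42))*(-11) = (3*0 - 24*(-1/42))*(-11) = (0 + 4/7)*(-11) = (4/7)*(-11) = -44/7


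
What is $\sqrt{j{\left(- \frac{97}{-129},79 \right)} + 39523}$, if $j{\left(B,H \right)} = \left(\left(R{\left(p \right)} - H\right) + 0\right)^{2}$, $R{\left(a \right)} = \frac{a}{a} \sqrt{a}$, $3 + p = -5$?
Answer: $2 \sqrt{11439 - 79 i \sqrt{2}} \approx 213.91 - 1.0446 i$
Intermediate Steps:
$p = -8$ ($p = -3 - 5 = -8$)
$R{\left(a \right)} = \sqrt{a}$ ($R{\left(a \right)} = 1 \sqrt{a} = \sqrt{a}$)
$j{\left(B,H \right)} = \left(- H + 2 i \sqrt{2}\right)^{2}$ ($j{\left(B,H \right)} = \left(\left(\sqrt{-8} - H\right) + 0\right)^{2} = \left(\left(2 i \sqrt{2} - H\right) + 0\right)^{2} = \left(\left(- H + 2 i \sqrt{2}\right) + 0\right)^{2} = \left(- H + 2 i \sqrt{2}\right)^{2}$)
$\sqrt{j{\left(- \frac{97}{-129},79 \right)} + 39523} = \sqrt{\left(79 - 2 i \sqrt{2}\right)^{2} + 39523} = \sqrt{39523 + \left(79 - 2 i \sqrt{2}\right)^{2}}$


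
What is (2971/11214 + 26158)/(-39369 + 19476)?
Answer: -293338783/223080102 ≈ -1.3149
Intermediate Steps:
(2971/11214 + 26158)/(-39369 + 19476) = (2971*(1/11214) + 26158)/(-19893) = (2971/11214 + 26158)*(-1/19893) = (293338783/11214)*(-1/19893) = -293338783/223080102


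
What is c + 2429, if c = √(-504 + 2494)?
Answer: 2429 + √1990 ≈ 2473.6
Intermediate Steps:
c = √1990 ≈ 44.609
c + 2429 = √1990 + 2429 = 2429 + √1990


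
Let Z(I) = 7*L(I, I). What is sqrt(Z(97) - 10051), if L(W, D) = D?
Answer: 2*I*sqrt(2343) ≈ 96.809*I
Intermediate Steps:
Z(I) = 7*I
sqrt(Z(97) - 10051) = sqrt(7*97 - 10051) = sqrt(679 - 10051) = sqrt(-9372) = 2*I*sqrt(2343)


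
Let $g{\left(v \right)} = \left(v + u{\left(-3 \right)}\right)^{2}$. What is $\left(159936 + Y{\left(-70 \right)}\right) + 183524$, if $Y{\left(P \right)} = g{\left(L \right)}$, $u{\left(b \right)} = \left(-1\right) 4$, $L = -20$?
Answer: $344036$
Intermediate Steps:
$u{\left(b \right)} = -4$
$g{\left(v \right)} = \left(-4 + v\right)^{2}$ ($g{\left(v \right)} = \left(v - 4\right)^{2} = \left(-4 + v\right)^{2}$)
$Y{\left(P \right)} = 576$ ($Y{\left(P \right)} = \left(-4 - 20\right)^{2} = \left(-24\right)^{2} = 576$)
$\left(159936 + Y{\left(-70 \right)}\right) + 183524 = \left(159936 + 576\right) + 183524 = 160512 + 183524 = 344036$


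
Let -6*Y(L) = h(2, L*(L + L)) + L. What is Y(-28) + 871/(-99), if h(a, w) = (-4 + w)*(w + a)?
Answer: -40515829/99 ≈ -4.0925e+5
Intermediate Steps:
h(a, w) = (-4 + w)*(a + w)
Y(L) = 4/3 - 2*L⁴/3 - L/6 + 2*L²/3 (Y(L) = -(((L*(L + L))² - 4*2 - 4*L*(L + L) + 2*(L*(L + L))) + L)/6 = -(((L*(2*L))² - 8 - 4*L*2*L + 2*(L*(2*L))) + L)/6 = -(((2*L²)² - 8 - 8*L² + 2*(2*L²)) + L)/6 = -((4*L⁴ - 8 - 8*L² + 4*L²) + L)/6 = -((-8 - 4*L² + 4*L⁴) + L)/6 = -(-8 + L - 4*L² + 4*L⁴)/6 = 4/3 - 2*L⁴/3 - L/6 + 2*L²/3)
Y(-28) + 871/(-99) = (4/3 - ⅔*(-28)⁴ - ⅙*(-28) + (⅔)*(-28)²) + 871/(-99) = (4/3 - ⅔*614656 + 14/3 + (⅔)*784) - 1/99*871 = (4/3 - 1229312/3 + 14/3 + 1568/3) - 871/99 = -409242 - 871/99 = -40515829/99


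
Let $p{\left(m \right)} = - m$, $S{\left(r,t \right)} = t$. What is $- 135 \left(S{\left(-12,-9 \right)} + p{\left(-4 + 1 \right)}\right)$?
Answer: $810$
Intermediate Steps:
$- 135 \left(S{\left(-12,-9 \right)} + p{\left(-4 + 1 \right)}\right) = - 135 \left(-9 - \left(-4 + 1\right)\right) = - 135 \left(-9 - -3\right) = - 135 \left(-9 + 3\right) = \left(-135\right) \left(-6\right) = 810$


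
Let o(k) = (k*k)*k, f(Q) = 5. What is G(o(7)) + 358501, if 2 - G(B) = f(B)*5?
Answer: 358478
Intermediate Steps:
o(k) = k³ (o(k) = k²*k = k³)
G(B) = -23 (G(B) = 2 - 5*5 = 2 - 1*25 = 2 - 25 = -23)
G(o(7)) + 358501 = -23 + 358501 = 358478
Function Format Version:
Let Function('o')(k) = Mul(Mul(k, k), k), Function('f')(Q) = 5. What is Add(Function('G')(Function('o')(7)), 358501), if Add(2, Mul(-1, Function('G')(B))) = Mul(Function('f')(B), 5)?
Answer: 358478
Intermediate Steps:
Function('o')(k) = Pow(k, 3) (Function('o')(k) = Mul(Pow(k, 2), k) = Pow(k, 3))
Function('G')(B) = -23 (Function('G')(B) = Add(2, Mul(-1, Mul(5, 5))) = Add(2, Mul(-1, 25)) = Add(2, -25) = -23)
Add(Function('G')(Function('o')(7)), 358501) = Add(-23, 358501) = 358478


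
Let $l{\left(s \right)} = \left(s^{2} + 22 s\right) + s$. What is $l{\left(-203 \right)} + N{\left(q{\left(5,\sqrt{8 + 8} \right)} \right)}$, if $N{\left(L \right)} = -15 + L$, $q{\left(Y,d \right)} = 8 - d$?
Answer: $36529$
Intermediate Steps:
$l{\left(s \right)} = s^{2} + 23 s$
$l{\left(-203 \right)} + N{\left(q{\left(5,\sqrt{8 + 8} \right)} \right)} = - 203 \left(23 - 203\right) - \left(7 + \sqrt{8 + 8}\right) = \left(-203\right) \left(-180\right) - \left(7 + \sqrt{16}\right) = 36540 + \left(-15 + \left(8 - 4\right)\right) = 36540 + \left(-15 + 4\right) = 36540 - 11 = 36529$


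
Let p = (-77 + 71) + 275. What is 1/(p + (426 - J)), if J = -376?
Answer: 1/1071 ≈ 0.00093371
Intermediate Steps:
p = 269 (p = -6 + 275 = 269)
1/(p + (426 - J)) = 1/(269 + (426 - 1*(-376))) = 1/(269 + (426 + 376)) = 1/(269 + 802) = 1/1071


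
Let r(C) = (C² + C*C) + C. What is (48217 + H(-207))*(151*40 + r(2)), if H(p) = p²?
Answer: 550949300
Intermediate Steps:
r(C) = C + 2*C² (r(C) = (C² + C²) + C = 2*C² + C = C + 2*C²)
(48217 + H(-207))*(151*40 + r(2)) = (48217 + (-207)²)*(151*40 + 2*(1 + 2*2)) = (48217 + 42849)*(6040 + 2*(1 + 4)) = 91066*(6040 + 2*5) = 91066*(6040 + 10) = 91066*6050 = 550949300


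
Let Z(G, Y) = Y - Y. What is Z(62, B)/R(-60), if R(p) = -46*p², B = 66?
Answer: 0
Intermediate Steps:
Z(G, Y) = 0
Z(62, B)/R(-60) = 0/((-46*(-60)²)) = 0/((-46*3600)) = 0/(-165600) = 0*(-1/165600) = 0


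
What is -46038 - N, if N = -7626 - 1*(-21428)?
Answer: -59840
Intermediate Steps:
N = 13802 (N = -7626 + 21428 = 13802)
-46038 - N = -46038 - 1*13802 = -46038 - 13802 = -59840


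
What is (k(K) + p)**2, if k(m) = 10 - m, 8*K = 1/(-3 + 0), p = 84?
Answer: 5094049/576 ≈ 8843.8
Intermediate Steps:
K = -1/24 (K = 1/(8*(-3 + 0)) = (1/8)/(-3) = (1/8)*(-1/3) = -1/24 ≈ -0.041667)
(k(K) + p)**2 = ((10 - 1*(-1/24)) + 84)**2 = ((10 + 1/24) + 84)**2 = (241/24 + 84)**2 = (2257/24)**2 = 5094049/576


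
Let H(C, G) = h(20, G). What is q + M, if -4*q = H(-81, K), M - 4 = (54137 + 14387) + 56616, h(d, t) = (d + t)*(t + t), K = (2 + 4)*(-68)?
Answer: 45992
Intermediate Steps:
K = -408 (K = 6*(-68) = -408)
h(d, t) = 2*t*(d + t) (h(d, t) = (d + t)*(2*t) = 2*t*(d + t))
H(C, G) = 2*G*(20 + G)
M = 125144 (M = 4 + ((54137 + 14387) + 56616) = 4 + (68524 + 56616) = 4 + 125140 = 125144)
q = -79152 (q = -(-408)*(20 - 408)/2 = -(-408)*(-388)/2 = -¼*316608 = -79152)
q + M = -79152 + 125144 = 45992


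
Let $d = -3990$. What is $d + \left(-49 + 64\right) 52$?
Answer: $-3210$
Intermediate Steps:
$d + \left(-49 + 64\right) 52 = -3990 + \left(-49 + 64\right) 52 = -3990 + 15 \cdot 52 = -3990 + 780 = -3210$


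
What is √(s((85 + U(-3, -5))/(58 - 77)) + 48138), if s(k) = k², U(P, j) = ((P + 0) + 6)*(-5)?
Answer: √17382718/19 ≈ 219.43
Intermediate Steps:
U(P, j) = -30 - 5*P (U(P, j) = (P + 6)*(-5) = (6 + P)*(-5) = -30 - 5*P)
√(s((85 + U(-3, -5))/(58 - 77)) + 48138) = √(((85 + (-30 - 5*(-3)))/(58 - 77))² + 48138) = √(((85 + (-30 + 15))/(-19))² + 48138) = √(((85 - 15)*(-1/19))² + 48138) = √((70*(-1/19))² + 48138) = √((-70/19)² + 48138) = √(4900/361 + 48138) = √(17382718/361) = √17382718/19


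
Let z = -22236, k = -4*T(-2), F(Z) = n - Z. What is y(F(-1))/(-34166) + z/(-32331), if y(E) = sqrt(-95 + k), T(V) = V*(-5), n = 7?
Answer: 7412/10777 - 3*I*sqrt(15)/34166 ≈ 0.68776 - 0.00034007*I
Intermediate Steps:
T(V) = -5*V
F(Z) = 7 - Z
k = -40 (k = -(-20)*(-2) = -4*10 = -40)
y(E) = 3*I*sqrt(15) (y(E) = sqrt(-95 - 40) = sqrt(-135) = 3*I*sqrt(15))
y(F(-1))/(-34166) + z/(-32331) = (3*I*sqrt(15))/(-34166) - 22236/(-32331) = (3*I*sqrt(15))*(-1/34166) - 22236*(-1/32331) = -3*I*sqrt(15)/34166 + 7412/10777 = 7412/10777 - 3*I*sqrt(15)/34166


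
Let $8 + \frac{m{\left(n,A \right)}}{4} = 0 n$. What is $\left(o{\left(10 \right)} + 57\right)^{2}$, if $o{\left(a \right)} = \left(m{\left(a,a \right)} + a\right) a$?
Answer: $26569$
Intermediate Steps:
$m{\left(n,A \right)} = -32$ ($m{\left(n,A \right)} = -32 + 4 \cdot 0 n = -32 + 4 \cdot 0 = -32 + 0 = -32$)
$o{\left(a \right)} = a \left(-32 + a\right)$ ($o{\left(a \right)} = \left(-32 + a\right) a = a \left(-32 + a\right)$)
$\left(o{\left(10 \right)} + 57\right)^{2} = \left(10 \left(-32 + 10\right) + 57\right)^{2} = \left(10 \left(-22\right) + 57\right)^{2} = \left(-220 + 57\right)^{2} = \left(-163\right)^{2} = 26569$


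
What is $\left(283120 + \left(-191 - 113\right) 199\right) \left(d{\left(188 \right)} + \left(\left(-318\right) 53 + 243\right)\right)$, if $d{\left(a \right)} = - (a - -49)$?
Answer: $-3750769152$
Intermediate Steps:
$d{\left(a \right)} = -49 - a$ ($d{\left(a \right)} = - (a + 49) = - (49 + a) = -49 - a$)
$\left(283120 + \left(-191 - 113\right) 199\right) \left(d{\left(188 \right)} + \left(\left(-318\right) 53 + 243\right)\right) = \left(283120 + \left(-191 - 113\right) 199\right) \left(\left(-49 - 188\right) + \left(\left(-318\right) 53 + 243\right)\right) = \left(283120 - 60496\right) \left(\left(-49 - 188\right) + \left(-16854 + 243\right)\right) = \left(283120 - 60496\right) \left(-237 - 16611\right) = 222624 \left(-16848\right) = -3750769152$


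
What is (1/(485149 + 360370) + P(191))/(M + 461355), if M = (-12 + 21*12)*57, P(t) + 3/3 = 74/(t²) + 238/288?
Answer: -762119362247/2109979359615940560 ≈ -3.6120e-7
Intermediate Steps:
P(t) = -25/144 + 74/t² (P(t) = -1 + (74/(t²) + 238/288) = -1 + (74/t² + 238*(1/288)) = -1 + (74/t² + 119/144) = -1 + (119/144 + 74/t²) = -25/144 + 74/t²)
M = 13680 (M = (-12 + 252)*57 = 240*57 = 13680)
(1/(485149 + 360370) + P(191))/(M + 461355) = (1/(485149 + 360370) + (-25/144 + 74/191²))/(13680 + 461355) = (1/845519 + (-25/144 + 74*(1/36481)))/475035 = (1/845519 + (-25/144 + 74/36481))*(1/475035) = (1/845519 - 901369/5253264)*(1/475035) = -762119362247/4441734524016*1/475035 = -762119362247/2109979359615940560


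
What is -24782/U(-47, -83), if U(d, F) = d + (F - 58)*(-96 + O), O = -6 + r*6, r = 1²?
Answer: -24782/13489 ≈ -1.8372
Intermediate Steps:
r = 1
O = 0 (O = -6 + 1*6 = -6 + 6 = 0)
U(d, F) = 5568 + d - 96*F (U(d, F) = d + (F - 58)*(-96 + 0) = d + (-58 + F)*(-96) = d + (5568 - 96*F) = 5568 + d - 96*F)
-24782/U(-47, -83) = -24782/(5568 - 47 - 96*(-83)) = -24782/(5568 - 47 + 7968) = -24782/13489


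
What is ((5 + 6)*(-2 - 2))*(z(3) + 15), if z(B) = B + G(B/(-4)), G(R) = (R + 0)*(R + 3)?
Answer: -2871/4 ≈ -717.75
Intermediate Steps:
G(R) = R*(3 + R)
z(B) = B - B*(3 - B/4)/4 (z(B) = B + (B/(-4))*(3 + B/(-4)) = B + (B*(-1/4))*(3 + B*(-1/4)) = B + (-B/4)*(3 - B/4) = B - B*(3 - B/4)/4)
((5 + 6)*(-2 - 2))*(z(3) + 15) = ((5 + 6)*(-2 - 2))*((1/16)*3*(4 + 3) + 15) = (11*(-4))*((1/16)*3*7 + 15) = -44*(21/16 + 15) = -44*261/16 = -2871/4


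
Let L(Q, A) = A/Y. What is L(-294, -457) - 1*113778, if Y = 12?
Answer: -1365793/12 ≈ -1.1382e+5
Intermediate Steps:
L(Q, A) = A/12
L(-294, -457) - 1*113778 = (1/12)*(-457) - 1*113778 = -457/12 - 113778 = -1365793/12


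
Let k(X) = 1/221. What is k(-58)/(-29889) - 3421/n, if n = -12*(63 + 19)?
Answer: 183717955/52843752 ≈ 3.4766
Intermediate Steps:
k(X) = 1/221
n = -984 (n = -12*82 = -984)
k(-58)/(-29889) - 3421/n = (1/221)/(-29889) - 3421/(-984) = (1/221)*(-1/29889) - 3421*(-1/984) = -1/6605469 + 3421/984 = 183717955/52843752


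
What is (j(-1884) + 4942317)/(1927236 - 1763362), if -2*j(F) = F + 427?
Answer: 9886091/327748 ≈ 30.164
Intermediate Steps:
j(F) = -427/2 - F/2 (j(F) = -(F + 427)/2 = -(427 + F)/2 = -427/2 - F/2)
(j(-1884) + 4942317)/(1927236 - 1763362) = ((-427/2 - 1/2*(-1884)) + 4942317)/(1927236 - 1763362) = ((-427/2 + 942) + 4942317)/163874 = (1457/2 + 4942317)*(1/163874) = (9886091/2)*(1/163874) = 9886091/327748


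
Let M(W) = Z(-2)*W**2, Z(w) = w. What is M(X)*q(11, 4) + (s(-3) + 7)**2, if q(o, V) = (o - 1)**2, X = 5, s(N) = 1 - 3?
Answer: -4975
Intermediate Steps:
s(N) = -2
q(o, V) = (-1 + o)**2
M(W) = -2*W**2
M(X)*q(11, 4) + (s(-3) + 7)**2 = (-2*5**2)*(-1 + 11)**2 + (-2 + 7)**2 = -2*25*10**2 + 5**2 = -50*100 + 25 = -5000 + 25 = -4975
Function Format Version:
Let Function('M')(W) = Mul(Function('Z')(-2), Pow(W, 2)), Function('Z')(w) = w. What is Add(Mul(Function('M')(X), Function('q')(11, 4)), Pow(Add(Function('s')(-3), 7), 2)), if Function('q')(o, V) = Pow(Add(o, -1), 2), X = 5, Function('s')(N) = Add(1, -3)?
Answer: -4975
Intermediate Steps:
Function('s')(N) = -2
Function('q')(o, V) = Pow(Add(-1, o), 2)
Function('M')(W) = Mul(-2, Pow(W, 2))
Add(Mul(Function('M')(X), Function('q')(11, 4)), Pow(Add(Function('s')(-3), 7), 2)) = Add(Mul(Mul(-2, Pow(5, 2)), Pow(Add(-1, 11), 2)), Pow(Add(-2, 7), 2)) = Add(Mul(Mul(-2, 25), Pow(10, 2)), Pow(5, 2)) = Add(Mul(-50, 100), 25) = Add(-5000, 25) = -4975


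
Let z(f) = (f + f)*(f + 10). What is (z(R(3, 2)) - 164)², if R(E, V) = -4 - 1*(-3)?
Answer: 33124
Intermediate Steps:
R(E, V) = -1 (R(E, V) = -4 + 3 = -1)
z(f) = 2*f*(10 + f) (z(f) = (2*f)*(10 + f) = 2*f*(10 + f))
(z(R(3, 2)) - 164)² = (2*(-1)*(10 - 1) - 164)² = (2*(-1)*9 - 164)² = (-18 - 164)² = (-182)² = 33124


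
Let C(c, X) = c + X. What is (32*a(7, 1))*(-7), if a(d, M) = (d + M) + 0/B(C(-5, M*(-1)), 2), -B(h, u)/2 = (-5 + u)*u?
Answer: -1792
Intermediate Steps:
C(c, X) = X + c
B(h, u) = -2*u*(-5 + u) (B(h, u) = -2*(-5 + u)*u = -2*u*(-5 + u))
a(d, M) = M + d (a(d, M) = (d + M) + 0/((2*2*(5 - 1*2))) = (M + d) + 0/((2*2*(5 - 2))) = (M + d) + 0/((2*2*3)) = (M + d) + 0/12 = (M + d) + 0*(1/12) = (M + d) + 0 = M + d)
(32*a(7, 1))*(-7) = (32*(1 + 7))*(-7) = (32*8)*(-7) = 256*(-7) = -1792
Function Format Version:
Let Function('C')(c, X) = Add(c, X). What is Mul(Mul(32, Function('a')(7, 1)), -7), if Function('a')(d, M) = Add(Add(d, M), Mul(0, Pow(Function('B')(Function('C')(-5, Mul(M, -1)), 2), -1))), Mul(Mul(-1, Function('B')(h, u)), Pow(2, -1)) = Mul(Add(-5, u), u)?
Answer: -1792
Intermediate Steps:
Function('C')(c, X) = Add(X, c)
Function('B')(h, u) = Mul(-2, u, Add(-5, u)) (Function('B')(h, u) = Mul(-2, Mul(Add(-5, u), u)) = Mul(-2, Mul(u, Add(-5, u))) = Mul(-2, u, Add(-5, u)))
Function('a')(d, M) = Add(M, d) (Function('a')(d, M) = Add(Add(d, M), Mul(0, Pow(Mul(2, 2, Add(5, Mul(-1, 2))), -1))) = Add(Add(M, d), Mul(0, Pow(Mul(2, 2, Add(5, -2)), -1))) = Add(Add(M, d), Mul(0, Pow(Mul(2, 2, 3), -1))) = Add(Add(M, d), Mul(0, Pow(12, -1))) = Add(Add(M, d), Mul(0, Rational(1, 12))) = Add(Add(M, d), 0) = Add(M, d))
Mul(Mul(32, Function('a')(7, 1)), -7) = Mul(Mul(32, Add(1, 7)), -7) = Mul(Mul(32, 8), -7) = Mul(256, -7) = -1792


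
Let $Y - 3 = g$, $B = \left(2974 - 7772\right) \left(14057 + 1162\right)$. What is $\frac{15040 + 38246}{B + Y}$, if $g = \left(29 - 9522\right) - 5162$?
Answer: $- \frac{8881}{12172569} \approx -0.00072959$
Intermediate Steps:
$B = -73020762$ ($B = \left(-4798\right) 15219 = -73020762$)
$g = -14655$ ($g = -9493 - 5162 = -14655$)
$Y = -14652$ ($Y = 3 - 14655 = -14652$)
$\frac{15040 + 38246}{B + Y} = \frac{15040 + 38246}{-73020762 - 14652} = \frac{53286}{-73035414} = 53286 \left(- \frac{1}{73035414}\right) = - \frac{8881}{12172569}$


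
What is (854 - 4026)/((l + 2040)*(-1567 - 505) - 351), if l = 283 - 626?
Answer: 3172/3516535 ≈ 0.00090202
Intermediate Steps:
l = -343
(854 - 4026)/((l + 2040)*(-1567 - 505) - 351) = (854 - 4026)/((-343 + 2040)*(-1567 - 505) - 351) = -3172/(1697*(-2072) - 351) = -3172/(-3516184 - 351) = -3172/(-3516535) = -3172*(-1/3516535) = 3172/3516535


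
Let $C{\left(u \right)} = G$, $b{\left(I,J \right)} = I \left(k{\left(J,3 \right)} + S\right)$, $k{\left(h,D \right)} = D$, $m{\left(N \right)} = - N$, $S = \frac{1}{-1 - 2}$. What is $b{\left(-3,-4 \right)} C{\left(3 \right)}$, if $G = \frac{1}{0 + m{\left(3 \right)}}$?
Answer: $\frac{8}{3} \approx 2.6667$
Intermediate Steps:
$S = - \frac{1}{3}$ ($S = \frac{1}{-3} = - \frac{1}{3} \approx -0.33333$)
$b{\left(I,J \right)} = \frac{8 I}{3}$ ($b{\left(I,J \right)} = I \left(3 - \frac{1}{3}\right) = I \frac{8}{3} = \frac{8 I}{3}$)
$G = - \frac{1}{3}$ ($G = \frac{1}{0 - 3} = \frac{1}{-3} = - \frac{1}{3} \approx -0.33333$)
$C{\left(u \right)} = - \frac{1}{3}$
$b{\left(-3,-4 \right)} C{\left(3 \right)} = \frac{8}{3} \left(-3\right) \left(- \frac{1}{3}\right) = \left(-8\right) \left(- \frac{1}{3}\right) = \frac{8}{3}$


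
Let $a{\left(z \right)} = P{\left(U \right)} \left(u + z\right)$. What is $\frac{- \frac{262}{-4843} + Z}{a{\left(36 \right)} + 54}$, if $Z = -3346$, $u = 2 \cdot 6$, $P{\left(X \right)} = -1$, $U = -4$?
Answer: $- \frac{2700736}{4843} \approx -557.66$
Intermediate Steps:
$u = 12$
$a{\left(z \right)} = -12 - z$ ($a{\left(z \right)} = - (12 + z) = -12 - z$)
$\frac{- \frac{262}{-4843} + Z}{a{\left(36 \right)} + 54} = \frac{- \frac{262}{-4843} - 3346}{\left(-12 - 36\right) + 54} = \frac{\left(-262\right) \left(- \frac{1}{4843}\right) - 3346}{\left(-12 - 36\right) + 54} = \frac{\frac{262}{4843} - 3346}{-48 + 54} = - \frac{16204416}{4843 \cdot 6} = \left(- \frac{16204416}{4843}\right) \frac{1}{6} = - \frac{2700736}{4843}$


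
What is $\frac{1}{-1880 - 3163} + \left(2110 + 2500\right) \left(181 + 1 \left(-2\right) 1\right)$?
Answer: $\frac{4161433169}{5043} \approx 8.2519 \cdot 10^{5}$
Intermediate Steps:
$\frac{1}{-1880 - 3163} + \left(2110 + 2500\right) \left(181 + 1 \left(-2\right) 1\right) = \frac{1}{-5043} + 4610 \left(181 - 2\right) = - \frac{1}{5043} + 4610 \left(181 - 2\right) = - \frac{1}{5043} + 4610 \cdot 179 = - \frac{1}{5043} + 825190 = \frac{4161433169}{5043}$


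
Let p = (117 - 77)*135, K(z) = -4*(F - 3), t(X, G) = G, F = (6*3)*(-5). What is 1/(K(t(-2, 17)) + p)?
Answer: 1/5772 ≈ 0.00017325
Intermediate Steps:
F = -90 (F = 18*(-5) = -90)
K(z) = 372 (K(z) = -4*(-90 - 3) = -4*(-93) = 372)
p = 5400 (p = 40*135 = 5400)
1/(K(t(-2, 17)) + p) = 1/(372 + 5400) = 1/5772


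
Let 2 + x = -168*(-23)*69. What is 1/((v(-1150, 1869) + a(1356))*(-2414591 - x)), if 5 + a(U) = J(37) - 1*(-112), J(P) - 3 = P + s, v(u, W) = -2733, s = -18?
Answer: 1/6981857820 ≈ 1.4323e-10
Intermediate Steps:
J(P) = -15 + P (J(P) = 3 + (P - 18) = 3 + (-18 + P) = -15 + P)
x = 266614 (x = -2 - 168*(-23)*69 = -2 + 3864*69 = -2 + 266616 = 266614)
a(U) = 129 (a(U) = -5 + ((-15 + 37) - 1*(-112)) = -5 + (22 + 112) = -5 + 134 = 129)
1/((v(-1150, 1869) + a(1356))*(-2414591 - x)) = 1/((-2733 + 129)*(-2414591 - 1*266614)) = 1/((-2604)*(-2414591 - 266614)) = -1/2604/(-2681205) = -1/2604*(-1/2681205) = 1/6981857820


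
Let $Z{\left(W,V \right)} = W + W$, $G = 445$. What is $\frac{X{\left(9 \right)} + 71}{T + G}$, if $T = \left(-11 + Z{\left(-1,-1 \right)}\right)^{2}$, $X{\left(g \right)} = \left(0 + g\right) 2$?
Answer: $\frac{89}{614} \approx 0.14495$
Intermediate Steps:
$X{\left(g \right)} = 2 g$ ($X{\left(g \right)} = g 2 = 2 g$)
$Z{\left(W,V \right)} = 2 W$
$T = 169$ ($T = \left(-11 + 2 \left(-1\right)\right)^{2} = \left(-11 - 2\right)^{2} = \left(-13\right)^{2} = 169$)
$\frac{X{\left(9 \right)} + 71}{T + G} = \frac{2 \cdot 9 + 71}{169 + 445} = \frac{18 + 71}{614} = 89 \cdot \frac{1}{614} = \frac{89}{614}$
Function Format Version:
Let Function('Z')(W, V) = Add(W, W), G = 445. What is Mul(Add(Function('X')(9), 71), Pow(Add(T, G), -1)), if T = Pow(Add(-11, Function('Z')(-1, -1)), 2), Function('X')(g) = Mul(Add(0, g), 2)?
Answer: Rational(89, 614) ≈ 0.14495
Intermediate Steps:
Function('X')(g) = Mul(2, g) (Function('X')(g) = Mul(g, 2) = Mul(2, g))
Function('Z')(W, V) = Mul(2, W)
T = 169 (T = Pow(Add(-11, Mul(2, -1)), 2) = Pow(Add(-11, -2), 2) = Pow(-13, 2) = 169)
Mul(Add(Function('X')(9), 71), Pow(Add(T, G), -1)) = Mul(Add(Mul(2, 9), 71), Pow(Add(169, 445), -1)) = Mul(Add(18, 71), Pow(614, -1)) = Mul(89, Rational(1, 614)) = Rational(89, 614)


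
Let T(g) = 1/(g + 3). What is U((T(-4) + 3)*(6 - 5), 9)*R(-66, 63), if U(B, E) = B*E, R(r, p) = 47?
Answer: 846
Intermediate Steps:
T(g) = 1/(3 + g)
U((T(-4) + 3)*(6 - 5), 9)*R(-66, 63) = (((1/(3 - 4) + 3)*(6 - 5))*9)*47 = (((1/(-1) + 3)*1)*9)*47 = (((-1 + 3)*1)*9)*47 = ((2*1)*9)*47 = (2*9)*47 = 18*47 = 846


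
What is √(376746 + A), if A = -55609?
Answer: √321137 ≈ 566.69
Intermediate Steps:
√(376746 + A) = √(376746 - 55609) = √321137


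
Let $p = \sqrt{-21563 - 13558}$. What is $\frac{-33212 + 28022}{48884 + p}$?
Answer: $- \frac{253707960}{2389680577} + \frac{5190 i \sqrt{35121}}{2389680577} \approx -0.10617 + 0.00040702 i$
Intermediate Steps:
$p = i \sqrt{35121}$ ($p = \sqrt{-35121} = i \sqrt{35121} \approx 187.41 i$)
$\frac{-33212 + 28022}{48884 + p} = \frac{-33212 + 28022}{48884 + i \sqrt{35121}} = - \frac{5190}{48884 + i \sqrt{35121}}$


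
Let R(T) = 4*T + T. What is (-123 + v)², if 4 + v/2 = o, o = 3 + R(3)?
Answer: 9025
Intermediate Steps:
R(T) = 5*T
o = 18 (o = 3 + 5*3 = 3 + 15 = 18)
v = 28 (v = -8 + 2*18 = -8 + 36 = 28)
(-123 + v)² = (-123 + 28)² = (-95)² = 9025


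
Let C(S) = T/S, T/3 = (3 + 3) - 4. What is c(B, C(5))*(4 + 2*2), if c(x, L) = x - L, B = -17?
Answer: -728/5 ≈ -145.60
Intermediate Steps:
T = 6 (T = 3*((3 + 3) - 4) = 3*(6 - 4) = 3*2 = 6)
C(S) = 6/S
c(B, C(5))*(4 + 2*2) = (-17 - 6/5)*(4 + 2*2) = (-17 - 6/5)*(4 + 4) = (-17 - 1*6/5)*8 = (-17 - 6/5)*8 = -91/5*8 = -728/5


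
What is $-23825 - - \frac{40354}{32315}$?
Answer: $- \frac{769864521}{32315} \approx -23824.0$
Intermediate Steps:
$-23825 - - \frac{40354}{32315} = -23825 + \frac{40354}{32315} = - \frac{769864521}{32315}$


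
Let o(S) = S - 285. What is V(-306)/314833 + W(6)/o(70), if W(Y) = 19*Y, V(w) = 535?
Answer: -35775937/67689095 ≈ -0.52853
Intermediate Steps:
o(S) = -285 + S
V(-306)/314833 + W(6)/o(70) = 535/314833 + (19*6)/(-285 + 70) = 535*(1/314833) + 114/(-215) = 535/314833 + 114*(-1/215) = 535/314833 - 114/215 = -35775937/67689095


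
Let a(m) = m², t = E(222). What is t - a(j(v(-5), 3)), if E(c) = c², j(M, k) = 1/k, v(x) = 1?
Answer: 443555/9 ≈ 49284.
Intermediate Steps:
t = 49284 (t = 222² = 49284)
t - a(j(v(-5), 3)) = 49284 - (1/3)² = 49284 - (⅓)² = 49284 - 1*⅑ = 49284 - ⅑ = 443555/9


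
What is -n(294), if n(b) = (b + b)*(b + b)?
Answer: -345744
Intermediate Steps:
n(b) = 4*b**2 (n(b) = (2*b)*(2*b) = 4*b**2)
-n(294) = -4*294**2 = -4*86436 = -1*345744 = -345744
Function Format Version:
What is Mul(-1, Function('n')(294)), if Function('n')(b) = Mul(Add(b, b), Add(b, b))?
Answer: -345744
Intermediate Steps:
Function('n')(b) = Mul(4, Pow(b, 2)) (Function('n')(b) = Mul(Mul(2, b), Mul(2, b)) = Mul(4, Pow(b, 2)))
Mul(-1, Function('n')(294)) = Mul(-1, Mul(4, Pow(294, 2))) = Mul(-1, Mul(4, 86436)) = Mul(-1, 345744) = -345744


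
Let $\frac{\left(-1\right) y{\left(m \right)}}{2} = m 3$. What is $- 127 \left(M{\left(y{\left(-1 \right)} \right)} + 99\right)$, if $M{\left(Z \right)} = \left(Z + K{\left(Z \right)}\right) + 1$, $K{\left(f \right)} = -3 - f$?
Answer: $-12319$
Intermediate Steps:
$y{\left(m \right)} = - 6 m$ ($y{\left(m \right)} = - 2 m 3 = - 2 \cdot 3 m = - 6 m$)
$M{\left(Z \right)} = -2$ ($M{\left(Z \right)} = \left(Z - \left(3 + Z\right)\right) + 1 = -3 + 1 = -2$)
$- 127 \left(M{\left(y{\left(-1 \right)} \right)} + 99\right) = - 127 \left(-2 + 99\right) = \left(-127\right) 97 = -12319$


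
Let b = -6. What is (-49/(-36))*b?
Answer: -49/6 ≈ -8.1667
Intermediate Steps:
(-49/(-36))*b = -49/(-36)*(-6) = -49*(-1/36)*(-6) = (49/36)*(-6) = -49/6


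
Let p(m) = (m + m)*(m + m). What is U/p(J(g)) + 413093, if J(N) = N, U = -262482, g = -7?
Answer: 40351873/98 ≈ 4.1175e+5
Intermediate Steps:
p(m) = 4*m**2 (p(m) = (2*m)*(2*m) = 4*m**2)
U/p(J(g)) + 413093 = -262482/(4*(-7)**2) + 413093 = -262482/(4*49) + 413093 = -262482/196 + 413093 = -262482*1/196 + 413093 = -131241/98 + 413093 = 40351873/98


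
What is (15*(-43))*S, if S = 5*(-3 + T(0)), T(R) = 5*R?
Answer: 9675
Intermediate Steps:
S = -15 (S = 5*(-3 + 5*0) = 5*(-3 + 0) = 5*(-3) = -15)
(15*(-43))*S = (15*(-43))*(-15) = -645*(-15) = 9675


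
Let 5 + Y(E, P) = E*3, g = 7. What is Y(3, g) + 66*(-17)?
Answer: -1118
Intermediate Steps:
Y(E, P) = -5 + 3*E (Y(E, P) = -5 + E*3 = -5 + 3*E)
Y(3, g) + 66*(-17) = (-5 + 3*3) + 66*(-17) = (-5 + 9) - 1122 = 4 - 1122 = -1118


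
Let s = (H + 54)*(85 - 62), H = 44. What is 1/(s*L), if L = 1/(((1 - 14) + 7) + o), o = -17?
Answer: -1/98 ≈ -0.010204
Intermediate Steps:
L = -1/23 (L = 1/(((1 - 14) + 7) - 17) = 1/((-13 + 7) - 17) = 1/(-6 - 17) = 1/(-23) = -1/23 ≈ -0.043478)
s = 2254 (s = (44 + 54)*(85 - 62) = 98*23 = 2254)
1/(s*L) = 1/(2254*(-1/23)) = 1/(-98) = -1/98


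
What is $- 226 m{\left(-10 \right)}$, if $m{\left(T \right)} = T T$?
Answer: $-22600$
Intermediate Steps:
$m{\left(T \right)} = T^{2}$
$- 226 m{\left(-10 \right)} = - 226 \left(-10\right)^{2} = \left(-226\right) 100 = -22600$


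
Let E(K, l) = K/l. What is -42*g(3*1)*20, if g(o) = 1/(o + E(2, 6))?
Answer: -252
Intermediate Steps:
g(o) = 1/(1/3 + o) (g(o) = 1/(o + 2/6) = 1/(o + 2*(1/6)) = 1/(o + 1/3) = 1/(1/3 + o))
-42*g(3*1)*20 = -126/(1 + 3*(3*1))*20 = -126/(1 + 3*3)*20 = -126/(1 + 9)*20 = -126/10*20 = -42*3/10*20 = -63/5*20 = -252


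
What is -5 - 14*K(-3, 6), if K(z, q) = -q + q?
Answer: -5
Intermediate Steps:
K(z, q) = 0
-5 - 14*K(-3, 6) = -5 - 14*0 = -5 + 0 = -5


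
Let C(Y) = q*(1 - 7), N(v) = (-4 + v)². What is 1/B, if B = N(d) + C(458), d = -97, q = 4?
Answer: 1/10177 ≈ 9.8261e-5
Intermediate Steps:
C(Y) = -24 (C(Y) = 4*(1 - 7) = 4*(-6) = -24)
B = 10177 (B = (-4 - 97)² - 24 = (-101)² - 24 = 10201 - 24 = 10177)
1/B = 1/10177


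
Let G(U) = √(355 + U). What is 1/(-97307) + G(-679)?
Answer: -1/97307 + 18*I ≈ -1.0277e-5 + 18.0*I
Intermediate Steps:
1/(-97307) + G(-679) = 1/(-97307) + √(355 - 679) = -1/97307 + √(-324) = -1/97307 + 18*I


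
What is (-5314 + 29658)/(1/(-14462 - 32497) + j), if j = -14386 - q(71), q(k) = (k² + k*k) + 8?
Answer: -1143169896/1149368485 ≈ -0.99461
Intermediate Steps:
q(k) = 8 + 2*k² (q(k) = (k² + k²) + 8 = 2*k² + 8 = 8 + 2*k²)
j = -24476 (j = -14386 - (8 + 2*71²) = -14386 - (8 + 2*5041) = -14386 - (8 + 10082) = -14386 - 1*10090 = -14386 - 10090 = -24476)
(-5314 + 29658)/(1/(-14462 - 32497) + j) = (-5314 + 29658)/(1/(-14462 - 32497) - 24476) = 24344/(1/(-46959) - 24476) = 24344/(-1/46959 - 24476) = 24344/(-1149368485/46959) = 24344*(-46959/1149368485) = -1143169896/1149368485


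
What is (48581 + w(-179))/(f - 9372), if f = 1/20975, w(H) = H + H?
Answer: -1011477425/196577699 ≈ -5.1454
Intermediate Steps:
w(H) = 2*H
f = 1/20975 ≈ 4.7676e-5
(48581 + w(-179))/(f - 9372) = (48581 + 2*(-179))/(1/20975 - 9372) = (48581 - 358)/(-196577699/20975) = 48223*(-20975/196577699) = -1011477425/196577699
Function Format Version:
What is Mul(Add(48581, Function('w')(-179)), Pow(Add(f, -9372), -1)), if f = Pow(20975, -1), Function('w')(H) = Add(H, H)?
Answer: Rational(-1011477425, 196577699) ≈ -5.1454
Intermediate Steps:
Function('w')(H) = Mul(2, H)
f = Rational(1, 20975) ≈ 4.7676e-5
Mul(Add(48581, Function('w')(-179)), Pow(Add(f, -9372), -1)) = Mul(Add(48581, Mul(2, -179)), Pow(Add(Rational(1, 20975), -9372), -1)) = Mul(Add(48581, -358), Pow(Rational(-196577699, 20975), -1)) = Mul(48223, Rational(-20975, 196577699)) = Rational(-1011477425, 196577699)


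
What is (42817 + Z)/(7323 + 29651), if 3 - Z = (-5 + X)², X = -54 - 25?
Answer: 17882/18487 ≈ 0.96727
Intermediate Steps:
X = -79
Z = -7053 (Z = 3 - (-5 - 79)² = 3 - 1*(-84)² = 3 - 1*7056 = 3 - 7056 = -7053)
(42817 + Z)/(7323 + 29651) = (42817 - 7053)/(7323 + 29651) = 35764/36974 = 35764*(1/36974) = 17882/18487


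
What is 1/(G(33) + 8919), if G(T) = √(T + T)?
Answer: 2973/26516165 - √66/79548495 ≈ 0.00011202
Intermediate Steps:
G(T) = √2*√T (G(T) = √(2*T) = √2*√T)
1/(G(33) + 8919) = 1/(√2*√33 + 8919) = 1/(√66 + 8919) = 1/(8919 + √66)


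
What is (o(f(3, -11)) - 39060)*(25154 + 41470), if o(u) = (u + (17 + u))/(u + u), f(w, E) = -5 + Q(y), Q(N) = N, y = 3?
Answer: -2602549968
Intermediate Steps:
f(w, E) = -2 (f(w, E) = -5 + 3 = -2)
o(u) = (17 + 2*u)/(2*u) (o(u) = (17 + 2*u)/((2*u)) = (17 + 2*u)*(1/(2*u)) = (17 + 2*u)/(2*u))
(o(f(3, -11)) - 39060)*(25154 + 41470) = ((17/2 - 2)/(-2) - 39060)*(25154 + 41470) = (-1/2*13/2 - 39060)*66624 = (-13/4 - 39060)*66624 = -156253/4*66624 = -2602549968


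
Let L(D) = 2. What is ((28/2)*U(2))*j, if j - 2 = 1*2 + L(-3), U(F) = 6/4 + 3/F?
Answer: 252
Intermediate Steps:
U(F) = 3/2 + 3/F (U(F) = 6*(¼) + 3/F = 3/2 + 3/F)
j = 6 (j = 2 + (1*2 + 2) = 2 + (2 + 2) = 2 + 4 = 6)
((28/2)*U(2))*j = ((28/2)*(3/2 + 3/2))*6 = ((28*(½))*(3/2 + 3*(½)))*6 = (14*(3/2 + 3/2))*6 = (14*3)*6 = 42*6 = 252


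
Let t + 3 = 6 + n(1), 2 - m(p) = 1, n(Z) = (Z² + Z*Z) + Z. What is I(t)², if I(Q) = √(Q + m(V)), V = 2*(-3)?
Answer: 7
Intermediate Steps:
V = -6
n(Z) = Z + 2*Z² (n(Z) = (Z² + Z²) + Z = 2*Z² + Z = Z + 2*Z²)
m(p) = 1 (m(p) = 2 - 1*1 = 2 - 1 = 1)
t = 6 (t = -3 + (6 + 1*(1 + 2*1)) = -3 + (6 + 1*(1 + 2)) = -3 + (6 + 1*3) = -3 + (6 + 3) = -3 + 9 = 6)
I(Q) = √(1 + Q) (I(Q) = √(Q + 1) = √(1 + Q))
I(t)² = (√(1 + 6))² = (√7)² = 7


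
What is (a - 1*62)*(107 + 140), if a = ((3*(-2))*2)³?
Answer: -442130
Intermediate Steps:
a = -1728 (a = (-6*2)³ = (-12)³ = -1728)
(a - 1*62)*(107 + 140) = (-1728 - 1*62)*(107 + 140) = (-1728 - 62)*247 = -1790*247 = -442130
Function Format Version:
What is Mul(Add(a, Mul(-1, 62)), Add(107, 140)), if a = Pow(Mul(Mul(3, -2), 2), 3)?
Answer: -442130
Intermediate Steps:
a = -1728 (a = Pow(Mul(-6, 2), 3) = Pow(-12, 3) = -1728)
Mul(Add(a, Mul(-1, 62)), Add(107, 140)) = Mul(Add(-1728, Mul(-1, 62)), Add(107, 140)) = Mul(Add(-1728, -62), 247) = Mul(-1790, 247) = -442130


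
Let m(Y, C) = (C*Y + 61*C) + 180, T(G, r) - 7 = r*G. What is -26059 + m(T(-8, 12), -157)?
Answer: -21483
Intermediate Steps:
T(G, r) = 7 + G*r (T(G, r) = 7 + r*G = 7 + G*r)
m(Y, C) = 180 + 61*C + C*Y (m(Y, C) = (61*C + C*Y) + 180 = 180 + 61*C + C*Y)
-26059 + m(T(-8, 12), -157) = -26059 + (180 + 61*(-157) - 157*(7 - 8*12)) = -26059 + (180 - 9577 - 157*(7 - 96)) = -26059 + (180 - 9577 - 157*(-89)) = -26059 + (180 - 9577 + 13973) = -26059 + 4576 = -21483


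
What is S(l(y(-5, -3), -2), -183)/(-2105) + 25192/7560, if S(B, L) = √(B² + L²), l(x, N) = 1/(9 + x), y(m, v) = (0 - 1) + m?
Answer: 3149/945 - √301402/6315 ≈ 3.2453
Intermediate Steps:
y(m, v) = -1 + m
S(l(y(-5, -3), -2), -183)/(-2105) + 25192/7560 = √((1/(9 + (-1 - 5)))² + (-183)²)/(-2105) + 25192/7560 = √((1/(9 - 6))² + 33489)*(-1/2105) + 25192*(1/7560) = √((1/3)² + 33489)*(-1/2105) + 3149/945 = √((⅓)² + 33489)*(-1/2105) + 3149/945 = √(⅑ + 33489)*(-1/2105) + 3149/945 = √(301402/9)*(-1/2105) + 3149/945 = (√301402/3)*(-1/2105) + 3149/945 = -√301402/6315 + 3149/945 = 3149/945 - √301402/6315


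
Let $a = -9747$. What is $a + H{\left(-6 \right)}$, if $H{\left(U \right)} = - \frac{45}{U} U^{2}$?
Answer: $-9477$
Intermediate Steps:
$H{\left(U \right)} = - 45 U$
$a + H{\left(-6 \right)} = -9747 - -270 = -9747 + 270 = -9477$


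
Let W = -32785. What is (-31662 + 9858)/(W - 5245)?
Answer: 10902/19015 ≈ 0.57334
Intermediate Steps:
(-31662 + 9858)/(W - 5245) = (-31662 + 9858)/(-32785 - 5245) = -21804/(-38030) = -21804*(-1/38030) = 10902/19015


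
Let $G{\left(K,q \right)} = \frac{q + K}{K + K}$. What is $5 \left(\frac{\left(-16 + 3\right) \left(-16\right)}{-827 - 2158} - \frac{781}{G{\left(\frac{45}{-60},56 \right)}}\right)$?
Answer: $\frac{13941742}{131937} \approx 105.67$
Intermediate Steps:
$G{\left(K,q \right)} = \frac{K + q}{2 K}$
$5 \left(\frac{\left(-16 + 3\right) \left(-16\right)}{-827 - 2158} - \frac{781}{G{\left(\frac{45}{-60},56 \right)}}\right) = 5 \left(\frac{\left(-16 + 3\right) \left(-16\right)}{-827 - 2158} - \frac{781}{\frac{1}{2} \frac{1}{45 \frac{1}{-60}} \left(\frac{45}{-60} + 56\right)}\right) = 5 \left(\frac{\left(-13\right) \left(-16\right)}{-827 - 2158} - \frac{781}{\frac{1}{2} \frac{1}{45 \left(- \frac{1}{60}\right)} \left(45 \left(- \frac{1}{60}\right) + 56\right)}\right) = 5 \left(\frac{208}{-2985} - \frac{781}{\frac{1}{2} \frac{1}{- \frac{3}{4}} \left(- \frac{3}{4} + 56\right)}\right) = 5 \left(208 \left(- \frac{1}{2985}\right) - \frac{781}{\frac{1}{2} \left(- \frac{4}{3}\right) \frac{221}{4}}\right) = 5 \left(- \frac{208}{2985} - \frac{781}{- \frac{221}{6}}\right) = 5 \left(- \frac{208}{2985} - - \frac{4686}{221}\right) = 5 \left(- \frac{208}{2985} + \frac{4686}{221}\right) = 5 \cdot \frac{13941742}{659685} = \frac{13941742}{131937}$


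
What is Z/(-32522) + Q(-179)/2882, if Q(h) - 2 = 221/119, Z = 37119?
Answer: -26712879/23432101 ≈ -1.1400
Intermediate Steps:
Q(h) = 27/7 (Q(h) = 2 + 221/119 = 2 + 221*(1/119) = 2 + 13/7 = 27/7)
Z/(-32522) + Q(-179)/2882 = 37119/(-32522) + (27/7)/2882 = 37119*(-1/32522) + (27/7)*(1/2882) = -37119/32522 + 27/20174 = -26712879/23432101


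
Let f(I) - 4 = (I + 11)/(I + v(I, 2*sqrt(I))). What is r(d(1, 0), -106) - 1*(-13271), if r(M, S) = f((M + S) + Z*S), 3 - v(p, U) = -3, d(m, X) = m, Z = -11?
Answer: 14165497/1067 ≈ 13276.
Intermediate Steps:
v(p, U) = 6 (v(p, U) = 3 - 1*(-3) = 3 + 3 = 6)
f(I) = 4 + (11 + I)/(6 + I) (f(I) = 4 + (I + 11)/(I + 6) = 4 + (11 + I)/(6 + I))
r(M, S) = 5*(7 + M - 10*S)/(6 + M - 10*S) (r(M, S) = 5*(7 + ((M + S) - 11*S))/(6 + ((M + S) - 11*S)) = 5*(7 + (M - 10*S))/(6 + (M - 10*S)) = 5*(7 + M - 10*S)/(6 + M - 10*S))
r(d(1, 0), -106) - 1*(-13271) = 5*(7 + 1 - 10*(-106))/(6 + 1 - 10*(-106)) - 1*(-13271) = 5*(7 + 1 + 1060)/(6 + 1 + 1060) + 13271 = 5*1068/1067 + 13271 = 5*(1/1067)*1068 + 13271 = 5340/1067 + 13271 = 14165497/1067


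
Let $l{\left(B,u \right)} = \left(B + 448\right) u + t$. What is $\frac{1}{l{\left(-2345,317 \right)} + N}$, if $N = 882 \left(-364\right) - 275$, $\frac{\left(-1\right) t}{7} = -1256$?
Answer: $- \frac{1}{913880} \approx -1.0942 \cdot 10^{-6}$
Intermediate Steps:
$t = 8792$ ($t = \left(-7\right) \left(-1256\right) = 8792$)
$l{\left(B,u \right)} = 8792 + u \left(448 + B\right)$ ($l{\left(B,u \right)} = \left(B + 448\right) u + 8792 = \left(448 + B\right) u + 8792 = u \left(448 + B\right) + 8792 = 8792 + u \left(448 + B\right)$)
$N = -321323$ ($N = -321048 - 275 = -321323$)
$\frac{1}{l{\left(-2345,317 \right)} + N} = \frac{1}{\left(8792 + 448 \cdot 317 - 743365\right) - 321323} = \frac{1}{\left(8792 + 142016 - 743365\right) - 321323} = \frac{1}{-592557 - 321323} = \frac{1}{-913880} = - \frac{1}{913880}$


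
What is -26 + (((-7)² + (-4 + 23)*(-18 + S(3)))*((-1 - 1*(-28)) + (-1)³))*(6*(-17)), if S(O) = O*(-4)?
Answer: 1381666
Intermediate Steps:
S(O) = -4*O
-26 + (((-7)² + (-4 + 23)*(-18 + S(3)))*((-1 - 1*(-28)) + (-1)³))*(6*(-17)) = -26 + (((-7)² + (-4 + 23)*(-18 - 4*3))*((-1 - 1*(-28)) + (-1)³))*(6*(-17)) = -26 + ((49 + 19*(-18 - 12))*((-1 + 28) - 1))*(-102) = -26 + ((49 + 19*(-30))*(27 - 1))*(-102) = -26 + ((49 - 570)*26)*(-102) = -26 - 521*26*(-102) = -26 - 13546*(-102) = -26 + 1381692 = 1381666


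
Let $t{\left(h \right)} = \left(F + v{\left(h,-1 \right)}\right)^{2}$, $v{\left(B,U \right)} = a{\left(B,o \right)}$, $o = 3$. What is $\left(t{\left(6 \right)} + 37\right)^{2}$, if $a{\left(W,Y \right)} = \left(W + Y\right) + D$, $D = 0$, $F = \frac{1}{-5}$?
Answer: $\frac{8185321}{625} \approx 13097.0$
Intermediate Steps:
$F = - \frac{1}{5} \approx -0.2$
$a{\left(W,Y \right)} = W + Y$ ($a{\left(W,Y \right)} = \left(W + Y\right) + 0 = W + Y$)
$v{\left(B,U \right)} = 3 + B$ ($v{\left(B,U \right)} = B + 3 = 3 + B$)
$t{\left(h \right)} = \left(\frac{14}{5} + h\right)^{2}$ ($t{\left(h \right)} = \left(- \frac{1}{5} + \left(3 + h\right)\right)^{2} = \left(\frac{14}{5} + h\right)^{2}$)
$\left(t{\left(6 \right)} + 37\right)^{2} = \left(\frac{\left(14 + 5 \cdot 6\right)^{2}}{25} + 37\right)^{2} = \left(\frac{\left(14 + 30\right)^{2}}{25} + 37\right)^{2} = \left(\frac{44^{2}}{25} + 37\right)^{2} = \left(\frac{1}{25} \cdot 1936 + 37\right)^{2} = \left(\frac{1936}{25} + 37\right)^{2} = \left(\frac{2861}{25}\right)^{2} = \frac{8185321}{625}$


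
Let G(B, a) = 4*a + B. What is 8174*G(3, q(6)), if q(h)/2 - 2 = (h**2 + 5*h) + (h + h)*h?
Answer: 9179402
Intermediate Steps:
q(h) = 4 + 6*h**2 + 10*h (q(h) = 4 + 2*((h**2 + 5*h) + (h + h)*h) = 4 + 2*((h**2 + 5*h) + (2*h)*h) = 4 + 2*((h**2 + 5*h) + 2*h**2) = 4 + 2*(3*h**2 + 5*h) = 4 + (6*h**2 + 10*h) = 4 + 6*h**2 + 10*h)
G(B, a) = B + 4*a
8174*G(3, q(6)) = 8174*(3 + 4*(4 + 6*6**2 + 10*6)) = 8174*(3 + 4*(4 + 6*36 + 60)) = 8174*(3 + 4*(4 + 216 + 60)) = 8174*(3 + 4*280) = 8174*(3 + 1120) = 8174*1123 = 9179402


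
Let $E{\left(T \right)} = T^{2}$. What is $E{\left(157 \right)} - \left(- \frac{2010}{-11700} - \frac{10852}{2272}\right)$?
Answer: $\frac{2730633247}{110760} \approx 24654.0$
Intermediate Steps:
$E{\left(157 \right)} - \left(- \frac{2010}{-11700} - \frac{10852}{2272}\right) = 157^{2} - \left(- \frac{2010}{-11700} - \frac{10852}{2272}\right) = 24649 - \left(\left(-2010\right) \left(- \frac{1}{11700}\right) - \frac{2713}{568}\right) = 24649 - \left(\frac{67}{390} - \frac{2713}{568}\right) = 24649 - - \frac{510007}{110760} = 24649 + \frac{510007}{110760} = \frac{2730633247}{110760}$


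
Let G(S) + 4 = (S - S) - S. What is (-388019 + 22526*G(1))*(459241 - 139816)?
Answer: -159919806825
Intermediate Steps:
G(S) = -4 - S (G(S) = -4 + ((S - S) - S) = -4 + (0 - S) = -4 - S)
(-388019 + 22526*G(1))*(459241 - 139816) = (-388019 + 22526*(-4 - 1*1))*(459241 - 139816) = (-388019 + 22526*(-4 - 1))*319425 = (-388019 + 22526*(-5))*319425 = (-388019 - 112630)*319425 = -500649*319425 = -159919806825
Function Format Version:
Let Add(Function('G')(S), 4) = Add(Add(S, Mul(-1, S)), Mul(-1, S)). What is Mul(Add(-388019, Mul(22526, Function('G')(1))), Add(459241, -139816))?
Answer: -159919806825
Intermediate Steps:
Function('G')(S) = Add(-4, Mul(-1, S)) (Function('G')(S) = Add(-4, Add(Add(S, Mul(-1, S)), Mul(-1, S))) = Add(-4, Add(0, Mul(-1, S))) = Add(-4, Mul(-1, S)))
Mul(Add(-388019, Mul(22526, Function('G')(1))), Add(459241, -139816)) = Mul(Add(-388019, Mul(22526, Add(-4, Mul(-1, 1)))), Add(459241, -139816)) = Mul(Add(-388019, Mul(22526, Add(-4, -1))), 319425) = Mul(Add(-388019, Mul(22526, -5)), 319425) = Mul(Add(-388019, -112630), 319425) = Mul(-500649, 319425) = -159919806825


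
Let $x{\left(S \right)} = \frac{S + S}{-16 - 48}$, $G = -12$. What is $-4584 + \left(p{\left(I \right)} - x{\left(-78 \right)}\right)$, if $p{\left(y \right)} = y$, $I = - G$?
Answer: $- \frac{73191}{16} \approx -4574.4$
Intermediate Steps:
$I = 12$ ($I = \left(-1\right) \left(-12\right) = 12$)
$x{\left(S \right)} = - \frac{S}{32}$ ($x{\left(S \right)} = \frac{2 S}{-64} = 2 S \left(- \frac{1}{64}\right) = - \frac{S}{32}$)
$-4584 + \left(p{\left(I \right)} - x{\left(-78 \right)}\right) = -4584 + \left(12 - \left(- \frac{1}{32}\right) \left(-78\right)\right) = -4584 + \left(12 - \frac{39}{16}\right) = -4584 + \frac{153}{16} = - \frac{73191}{16}$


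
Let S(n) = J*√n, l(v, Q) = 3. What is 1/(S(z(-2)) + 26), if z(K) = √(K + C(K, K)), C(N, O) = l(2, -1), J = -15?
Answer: 1/11 ≈ 0.090909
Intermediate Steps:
C(N, O) = 3
z(K) = √(3 + K) (z(K) = √(K + 3) = √(3 + K))
S(n) = -15*√n
1/(S(z(-2)) + 26) = 1/(-15*(3 - 2)^(¼) + 26) = 1/(-15*√(√1) + 26) = 1/(-15*√1 + 26) = 1/(-15*1 + 26) = 1/(-15 + 26) = 1/11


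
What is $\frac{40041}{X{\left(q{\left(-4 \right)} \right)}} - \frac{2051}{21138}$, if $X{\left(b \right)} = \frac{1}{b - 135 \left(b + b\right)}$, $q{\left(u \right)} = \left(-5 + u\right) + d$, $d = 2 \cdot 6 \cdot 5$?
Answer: $- \frac{11611578563153}{21138} \approx -5.4932 \cdot 10^{8}$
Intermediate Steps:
$d = 60$ ($d = 12 \cdot 5 = 60$)
$q{\left(u \right)} = 55 + u$ ($q{\left(u \right)} = \left(-5 + u\right) + 60 = 55 + u$)
$X{\left(b \right)} = - \frac{1}{269 b}$ ($X{\left(b \right)} = \frac{1}{b - 135 \cdot 2 b} = \frac{1}{b - 270 b} = \frac{1}{\left(-269\right) b} = - \frac{1}{269 b}$)
$\frac{40041}{X{\left(q{\left(-4 \right)} \right)}} - \frac{2051}{21138} = \frac{40041}{\left(- \frac{1}{269}\right) \frac{1}{55 - 4}} - \frac{2051}{21138} = \frac{40041}{\left(- \frac{1}{269}\right) \frac{1}{51}} - \frac{2051}{21138} = \frac{40041}{- \frac{1}{13719}} - \frac{2051}{21138} = 40041 \left(-13719\right) - \frac{2051}{21138} = -549322479 - \frac{2051}{21138} = - \frac{11611578563153}{21138}$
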